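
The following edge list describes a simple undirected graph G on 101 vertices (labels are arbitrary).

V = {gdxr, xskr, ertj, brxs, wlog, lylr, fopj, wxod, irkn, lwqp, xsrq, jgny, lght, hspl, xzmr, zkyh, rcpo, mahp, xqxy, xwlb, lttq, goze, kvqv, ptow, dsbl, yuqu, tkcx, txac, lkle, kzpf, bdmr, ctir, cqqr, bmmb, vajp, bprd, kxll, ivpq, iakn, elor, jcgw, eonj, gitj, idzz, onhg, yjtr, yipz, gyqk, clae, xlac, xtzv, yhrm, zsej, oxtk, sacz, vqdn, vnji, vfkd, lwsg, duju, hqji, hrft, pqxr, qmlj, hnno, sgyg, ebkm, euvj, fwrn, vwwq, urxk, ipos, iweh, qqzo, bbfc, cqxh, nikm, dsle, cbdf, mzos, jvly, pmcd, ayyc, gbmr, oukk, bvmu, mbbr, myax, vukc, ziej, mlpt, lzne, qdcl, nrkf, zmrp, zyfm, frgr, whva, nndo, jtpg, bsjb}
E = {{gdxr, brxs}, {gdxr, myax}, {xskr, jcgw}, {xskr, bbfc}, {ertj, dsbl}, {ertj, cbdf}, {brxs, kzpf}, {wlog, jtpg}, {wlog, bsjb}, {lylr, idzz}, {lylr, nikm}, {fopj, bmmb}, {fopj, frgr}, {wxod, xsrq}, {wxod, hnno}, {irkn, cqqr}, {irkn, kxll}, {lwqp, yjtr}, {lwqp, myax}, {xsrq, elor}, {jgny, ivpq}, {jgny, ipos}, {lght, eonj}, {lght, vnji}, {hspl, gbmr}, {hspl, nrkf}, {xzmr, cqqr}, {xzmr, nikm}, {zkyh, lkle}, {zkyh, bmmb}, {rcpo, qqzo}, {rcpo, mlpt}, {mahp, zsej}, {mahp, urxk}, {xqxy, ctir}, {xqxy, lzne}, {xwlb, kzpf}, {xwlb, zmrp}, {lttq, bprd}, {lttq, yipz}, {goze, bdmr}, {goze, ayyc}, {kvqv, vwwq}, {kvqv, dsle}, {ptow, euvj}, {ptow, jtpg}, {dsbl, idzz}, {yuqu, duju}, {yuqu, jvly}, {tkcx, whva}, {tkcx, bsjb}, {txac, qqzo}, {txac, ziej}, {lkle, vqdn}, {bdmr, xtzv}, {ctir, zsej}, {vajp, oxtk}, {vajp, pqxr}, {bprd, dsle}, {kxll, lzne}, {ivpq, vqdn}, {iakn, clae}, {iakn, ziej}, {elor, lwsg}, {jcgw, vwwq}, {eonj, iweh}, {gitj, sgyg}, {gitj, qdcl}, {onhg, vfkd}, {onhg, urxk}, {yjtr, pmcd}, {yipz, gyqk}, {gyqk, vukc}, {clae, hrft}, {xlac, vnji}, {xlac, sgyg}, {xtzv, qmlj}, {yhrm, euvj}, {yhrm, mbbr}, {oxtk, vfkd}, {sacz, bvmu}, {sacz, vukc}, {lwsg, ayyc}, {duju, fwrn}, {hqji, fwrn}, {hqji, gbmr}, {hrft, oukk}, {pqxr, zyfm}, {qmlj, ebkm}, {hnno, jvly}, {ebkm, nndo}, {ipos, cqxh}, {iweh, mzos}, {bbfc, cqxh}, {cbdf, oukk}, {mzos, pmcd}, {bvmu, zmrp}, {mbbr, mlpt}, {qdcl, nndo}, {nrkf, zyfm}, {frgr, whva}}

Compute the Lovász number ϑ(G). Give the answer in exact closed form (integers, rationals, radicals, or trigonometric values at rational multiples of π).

Vertex vqdn has 2 neighbors: lkle, ivpq.
deg(bvmu) = 2; N(bvmu) = {sacz, zmrp}.
deg(kxll) = 2; N(kxll) = {irkn, lzne}.
deg(zsej) = 2; N(zsej) = {mahp, ctir}.
Every vertex has degree 2 (N=101); connected 2-regular on 101 ⇒ C_{101}.
A has 51 distinct eigenvalues ≈ [2.0, 1.996, 1.985, 1.965, 1.938, 1.904, 1.862, 1.813, 1.757, 1.695, 1.625, 1.55, 1.468, 1.381, 1.288, 1.191, 1.088, 0.982, 0.872, 0.758, 0.642, 0.523, 0.402, 0.279, 0.155, 0.031, -0.093, -0.217, -0.34, -0.462, -0.582, -0.7, -0.815, -0.927, -1.036, -1.14, -1.24, -1.335, -1.425, -1.51, -1.588, -1.661, -1.727, -1.786, -1.839, -1.884, -1.922, -1.953, -1.976, -1.991, -1.999].
With N=101: ϑ(G) = 101·(-(-1)*2*cos(pi/101))/(2−(-2*cos(pi/101))) = 101*cos(pi/101)/(cos(pi/101) + 1).
≈ 50.487783 (to 6 d.p.).
Check 50 ≤ 101*cos(pi/101)/(cos(pi/101) + 1) ≤ 51: both strict.

101*cos(pi/101)/(cos(pi/101) + 1)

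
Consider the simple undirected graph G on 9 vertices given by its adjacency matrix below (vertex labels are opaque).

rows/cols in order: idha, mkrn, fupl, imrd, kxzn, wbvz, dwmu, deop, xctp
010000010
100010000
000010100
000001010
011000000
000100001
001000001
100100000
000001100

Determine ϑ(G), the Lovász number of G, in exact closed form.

deg(xctp) = 2; N(xctp) = {wbvz, dwmu}.
N(imrd) = {wbvz, deop}, |N(imrd)| = 2.
deg(deop) = 2; N(deop) = {idha, imrd}.
Vertex fupl has 2 neighbors: kxzn, dwmu.
deg(v) = 2 for all v (|V|=9); the odd cycle C_{9}.
Distinct eigenvalues (to 3 d.p.): [2.0, 1.532, 0.347, -1.0, -1.879].
λ_max=2, λ_min=-2*cos(pi/9); ϑ = −9·λ_min/(λ_max−λ_min) = 9*cos(pi/9)/(cos(pi/9) + 1).
Numerically 4.360090.
4 ≤ 9*cos(pi/9)/(cos(pi/9) + 1) ≤ 5: both strict.

9*cos(pi/9)/(cos(pi/9) + 1)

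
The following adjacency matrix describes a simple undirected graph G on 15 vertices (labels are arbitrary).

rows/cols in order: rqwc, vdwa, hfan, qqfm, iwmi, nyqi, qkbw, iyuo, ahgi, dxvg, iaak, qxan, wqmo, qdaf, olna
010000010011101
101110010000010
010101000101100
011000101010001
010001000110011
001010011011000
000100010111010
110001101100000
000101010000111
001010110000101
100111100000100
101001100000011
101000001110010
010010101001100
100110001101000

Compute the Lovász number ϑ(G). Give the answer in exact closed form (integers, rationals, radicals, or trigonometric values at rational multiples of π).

5

N(qkbw) = {qqfm, iyuo, dxvg, iaak, qxan, qdaf}, |N(qkbw)| = 6.
deg(iwmi) = 6; N(iwmi) = {vdwa, nyqi, dxvg, iaak, qdaf, olna}.
N(qqfm) = {vdwa, hfan, qkbw, ahgi, iaak, olna}, |N(qqfm)| = 6.
N(iyuo) = {rqwc, vdwa, nyqi, qkbw, ahgi, dxvg}, |N(iyuo)| = 6.
15-vertex 6-regular graph: Kneser-type, 2-subsets of [6].
The 3 distinct eigenvalues: [6.0, 1.0, -3.0].
λ_max=6, λ_min=-3; ϑ = −15·λ_min/(λ_max−λ_min) = 5.
ϑ(G) ≈ 5.0000000.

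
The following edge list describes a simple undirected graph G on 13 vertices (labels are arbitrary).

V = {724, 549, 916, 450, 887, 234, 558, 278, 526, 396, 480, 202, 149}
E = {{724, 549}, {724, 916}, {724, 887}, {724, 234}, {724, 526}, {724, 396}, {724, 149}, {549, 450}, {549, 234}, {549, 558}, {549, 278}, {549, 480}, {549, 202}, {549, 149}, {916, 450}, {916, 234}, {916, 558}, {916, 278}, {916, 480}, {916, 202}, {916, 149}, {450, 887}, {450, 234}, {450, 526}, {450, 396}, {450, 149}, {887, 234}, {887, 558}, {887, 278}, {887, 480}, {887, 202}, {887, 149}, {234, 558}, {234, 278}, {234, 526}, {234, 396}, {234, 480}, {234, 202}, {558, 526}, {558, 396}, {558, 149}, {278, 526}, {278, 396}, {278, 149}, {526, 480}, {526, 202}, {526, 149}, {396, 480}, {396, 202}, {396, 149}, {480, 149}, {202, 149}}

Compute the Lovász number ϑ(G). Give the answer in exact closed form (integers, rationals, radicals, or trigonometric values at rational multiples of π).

Vertex 202 has 7 neighbors: 549, 916, 887, 234, 526, 396, 149.
Vertex 480 has 7 neighbors: 549, 916, 887, 234, 526, 396, 149.
Vertex 234 has 11 neighbors: 724, 549, 916, 450, 887, 558, 278, 526, 396, 480, 202.
N(724) = {549, 916, 887, 234, 526, 396, 149}, |N(724)| = 7.
Complete 3-partite, parts [6, 5, 2]: perfect, ϑ = α = 6.
≈ 6.000000000 (to 9 d.p.).
Check 6 ≤ 6 ≤ 6: collapsed.

6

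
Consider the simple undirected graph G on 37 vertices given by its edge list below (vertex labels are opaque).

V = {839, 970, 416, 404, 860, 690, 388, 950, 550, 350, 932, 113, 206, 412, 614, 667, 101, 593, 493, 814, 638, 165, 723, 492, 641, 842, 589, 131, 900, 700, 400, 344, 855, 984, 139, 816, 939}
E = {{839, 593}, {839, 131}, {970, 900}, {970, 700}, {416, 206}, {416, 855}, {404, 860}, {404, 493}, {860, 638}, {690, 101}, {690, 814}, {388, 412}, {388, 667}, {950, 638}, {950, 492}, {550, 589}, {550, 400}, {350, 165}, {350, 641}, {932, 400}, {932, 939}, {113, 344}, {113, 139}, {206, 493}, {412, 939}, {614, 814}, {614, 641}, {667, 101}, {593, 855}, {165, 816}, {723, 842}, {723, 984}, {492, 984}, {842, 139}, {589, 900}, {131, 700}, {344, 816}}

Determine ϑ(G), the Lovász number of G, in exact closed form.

37*cos(pi/37)/(cos(pi/37) + 1)

N(700) = {970, 131}, |N(700)| = 2.
Vertex 404 has 2 neighbors: 860, 493.
Vertex 855 has 2 neighbors: 416, 593.
Vertex 816 has 2 neighbors: 165, 344.
37-vertex 2-regular graph: the odd cycle C_{37}.
Distinct eigenvalues (to 3 d.p.): [2.0, 1.971, 1.886, 1.746, 1.556, 1.321, 1.049, 0.746, 0.421, 0.085, -0.254, -0.586, -0.9, -1.189, -1.444, -1.657, -1.822, -1.935, -1.993].
With N=37: ϑ(G) = 37·(-(-1)*2*cos(pi/37))/(2−(-2*cos(pi/37))) = 37*cos(pi/37)/(cos(pi/37) + 1).
= 18.466616637… (decimal).
Check 18 ≤ 37*cos(pi/37)/(cos(pi/37) + 1) ≤ 19: both strict.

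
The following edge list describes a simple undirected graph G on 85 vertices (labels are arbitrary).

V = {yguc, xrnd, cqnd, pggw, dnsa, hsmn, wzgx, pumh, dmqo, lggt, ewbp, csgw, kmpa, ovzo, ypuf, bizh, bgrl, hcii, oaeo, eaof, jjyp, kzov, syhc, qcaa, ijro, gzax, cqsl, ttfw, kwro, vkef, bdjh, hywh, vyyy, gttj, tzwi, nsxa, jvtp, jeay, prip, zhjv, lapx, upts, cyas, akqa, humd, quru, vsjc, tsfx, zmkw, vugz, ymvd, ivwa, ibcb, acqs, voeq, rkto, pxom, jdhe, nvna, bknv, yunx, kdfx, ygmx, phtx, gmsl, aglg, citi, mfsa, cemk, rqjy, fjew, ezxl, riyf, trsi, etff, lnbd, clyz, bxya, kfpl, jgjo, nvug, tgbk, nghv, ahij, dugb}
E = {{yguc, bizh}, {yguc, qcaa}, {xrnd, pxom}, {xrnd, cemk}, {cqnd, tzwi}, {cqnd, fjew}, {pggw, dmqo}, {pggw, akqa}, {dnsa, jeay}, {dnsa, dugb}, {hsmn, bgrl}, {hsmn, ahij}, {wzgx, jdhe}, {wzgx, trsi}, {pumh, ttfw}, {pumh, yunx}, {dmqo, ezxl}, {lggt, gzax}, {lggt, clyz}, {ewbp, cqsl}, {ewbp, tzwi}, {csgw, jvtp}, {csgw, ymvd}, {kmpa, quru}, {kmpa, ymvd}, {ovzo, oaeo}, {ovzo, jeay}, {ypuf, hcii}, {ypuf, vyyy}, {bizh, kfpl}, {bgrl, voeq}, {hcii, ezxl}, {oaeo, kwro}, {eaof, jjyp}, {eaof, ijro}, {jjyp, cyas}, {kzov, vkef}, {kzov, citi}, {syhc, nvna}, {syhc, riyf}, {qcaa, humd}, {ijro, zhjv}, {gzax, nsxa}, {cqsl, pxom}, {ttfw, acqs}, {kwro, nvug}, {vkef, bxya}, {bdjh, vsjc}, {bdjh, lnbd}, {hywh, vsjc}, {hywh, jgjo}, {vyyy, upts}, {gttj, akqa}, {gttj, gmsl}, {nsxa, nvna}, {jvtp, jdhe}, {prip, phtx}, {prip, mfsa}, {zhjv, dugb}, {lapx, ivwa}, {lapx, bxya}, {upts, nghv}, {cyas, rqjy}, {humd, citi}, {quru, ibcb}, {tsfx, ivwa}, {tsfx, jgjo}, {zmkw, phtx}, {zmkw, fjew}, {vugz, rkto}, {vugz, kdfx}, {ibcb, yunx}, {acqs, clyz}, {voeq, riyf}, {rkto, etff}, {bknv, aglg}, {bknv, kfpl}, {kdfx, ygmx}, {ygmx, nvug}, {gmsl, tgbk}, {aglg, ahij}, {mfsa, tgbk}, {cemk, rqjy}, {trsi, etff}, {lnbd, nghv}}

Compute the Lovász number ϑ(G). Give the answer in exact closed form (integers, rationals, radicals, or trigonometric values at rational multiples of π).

N(nvug) = {kwro, ygmx}, |N(nvug)| = 2.
N(mfsa) = {prip, tgbk}, |N(mfsa)| = 2.
Vertex voeq has 2 neighbors: bgrl, riyf.
N(nvna) = {syhc, nsxa}, |N(nvna)| = 2.
G on 85 vertices is 2-regular; a single 85-cycle (edge-transitive).
Distinct eigenvalues (to 6 d.p.): [2.0, 1.994538, 1.978183, 1.951024, 1.913209, 1.864944, 1.806494, 1.738178, 1.660368, 1.57349, 1.478018, 1.374473, 1.263422, 1.14547, 1.021262, 0.891477, 0.756822, 0.618034, 0.47587, 0.331108, 0.184537, 0.036958, -0.110823, -0.257998, -0.403765, -0.547326, -0.687898, -0.824713, -0.957023, -1.084107, -1.205269, -1.319849, -1.42722, -1.526797, -1.618034, -1.700434, -1.773547, -1.836974, -1.890368, -1.933437, -1.965946, -1.987718, -1.998634].
Lovász (edge-transitive): ϑ = −85·(-2*cos(pi/85))/((2)−(-2*cos(pi/85))) = 85*cos(pi/85)/(cos(pi/85) + 1).
Numerically 42.4855.
Check 42 ≤ 85*cos(pi/85)/(cos(pi/85) + 1) ≤ 43: both strict.

85*cos(pi/85)/(cos(pi/85) + 1)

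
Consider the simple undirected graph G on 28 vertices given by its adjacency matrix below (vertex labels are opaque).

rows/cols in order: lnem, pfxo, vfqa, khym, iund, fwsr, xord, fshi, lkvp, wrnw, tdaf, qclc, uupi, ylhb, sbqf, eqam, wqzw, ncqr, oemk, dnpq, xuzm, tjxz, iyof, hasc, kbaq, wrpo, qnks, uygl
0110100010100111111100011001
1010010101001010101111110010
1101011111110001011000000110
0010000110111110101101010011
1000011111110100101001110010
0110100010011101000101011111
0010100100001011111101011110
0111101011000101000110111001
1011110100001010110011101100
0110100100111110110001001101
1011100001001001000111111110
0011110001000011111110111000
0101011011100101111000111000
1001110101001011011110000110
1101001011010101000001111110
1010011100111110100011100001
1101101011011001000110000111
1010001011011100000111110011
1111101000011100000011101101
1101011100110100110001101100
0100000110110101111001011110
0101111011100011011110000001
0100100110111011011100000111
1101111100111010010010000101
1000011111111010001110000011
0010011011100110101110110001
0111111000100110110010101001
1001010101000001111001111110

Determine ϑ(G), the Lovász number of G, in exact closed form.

7

Vertex lkvp has 15 neighbors: lnem, vfqa, khym, iund, fwsr, fshi, uupi, sbqf, wqzw, ncqr, xuzm, tjxz, iyof, kbaq, wrpo.
N(iund) = {lnem, fwsr, xord, fshi, lkvp, wrnw, tdaf, qclc, ylhb, wqzw, oemk, tjxz, iyof, hasc, qnks}, |N(iund)| = 15.
Vertex qclc has 15 neighbors: vfqa, khym, iund, fwsr, wrnw, sbqf, eqam, wqzw, ncqr, oemk, dnpq, xuzm, iyof, hasc, kbaq.
deg(sbqf) = 15; N(sbqf) = {lnem, pfxo, khym, xord, lkvp, wrnw, qclc, ylhb, eqam, tjxz, iyof, hasc, kbaq, wrpo, qnks}.
Regular of degree 15 on 28 vertices: this is K(8,2), the Kneser graph.
The 3 distinct eigenvalues: [15.0, 1.0, -5.0].
ϑ = −N·λ_min/(λ_max−λ_min) = −28·(-5)/(15−(-5)) = 7.
ϑ(G) ≈ 7.00000000.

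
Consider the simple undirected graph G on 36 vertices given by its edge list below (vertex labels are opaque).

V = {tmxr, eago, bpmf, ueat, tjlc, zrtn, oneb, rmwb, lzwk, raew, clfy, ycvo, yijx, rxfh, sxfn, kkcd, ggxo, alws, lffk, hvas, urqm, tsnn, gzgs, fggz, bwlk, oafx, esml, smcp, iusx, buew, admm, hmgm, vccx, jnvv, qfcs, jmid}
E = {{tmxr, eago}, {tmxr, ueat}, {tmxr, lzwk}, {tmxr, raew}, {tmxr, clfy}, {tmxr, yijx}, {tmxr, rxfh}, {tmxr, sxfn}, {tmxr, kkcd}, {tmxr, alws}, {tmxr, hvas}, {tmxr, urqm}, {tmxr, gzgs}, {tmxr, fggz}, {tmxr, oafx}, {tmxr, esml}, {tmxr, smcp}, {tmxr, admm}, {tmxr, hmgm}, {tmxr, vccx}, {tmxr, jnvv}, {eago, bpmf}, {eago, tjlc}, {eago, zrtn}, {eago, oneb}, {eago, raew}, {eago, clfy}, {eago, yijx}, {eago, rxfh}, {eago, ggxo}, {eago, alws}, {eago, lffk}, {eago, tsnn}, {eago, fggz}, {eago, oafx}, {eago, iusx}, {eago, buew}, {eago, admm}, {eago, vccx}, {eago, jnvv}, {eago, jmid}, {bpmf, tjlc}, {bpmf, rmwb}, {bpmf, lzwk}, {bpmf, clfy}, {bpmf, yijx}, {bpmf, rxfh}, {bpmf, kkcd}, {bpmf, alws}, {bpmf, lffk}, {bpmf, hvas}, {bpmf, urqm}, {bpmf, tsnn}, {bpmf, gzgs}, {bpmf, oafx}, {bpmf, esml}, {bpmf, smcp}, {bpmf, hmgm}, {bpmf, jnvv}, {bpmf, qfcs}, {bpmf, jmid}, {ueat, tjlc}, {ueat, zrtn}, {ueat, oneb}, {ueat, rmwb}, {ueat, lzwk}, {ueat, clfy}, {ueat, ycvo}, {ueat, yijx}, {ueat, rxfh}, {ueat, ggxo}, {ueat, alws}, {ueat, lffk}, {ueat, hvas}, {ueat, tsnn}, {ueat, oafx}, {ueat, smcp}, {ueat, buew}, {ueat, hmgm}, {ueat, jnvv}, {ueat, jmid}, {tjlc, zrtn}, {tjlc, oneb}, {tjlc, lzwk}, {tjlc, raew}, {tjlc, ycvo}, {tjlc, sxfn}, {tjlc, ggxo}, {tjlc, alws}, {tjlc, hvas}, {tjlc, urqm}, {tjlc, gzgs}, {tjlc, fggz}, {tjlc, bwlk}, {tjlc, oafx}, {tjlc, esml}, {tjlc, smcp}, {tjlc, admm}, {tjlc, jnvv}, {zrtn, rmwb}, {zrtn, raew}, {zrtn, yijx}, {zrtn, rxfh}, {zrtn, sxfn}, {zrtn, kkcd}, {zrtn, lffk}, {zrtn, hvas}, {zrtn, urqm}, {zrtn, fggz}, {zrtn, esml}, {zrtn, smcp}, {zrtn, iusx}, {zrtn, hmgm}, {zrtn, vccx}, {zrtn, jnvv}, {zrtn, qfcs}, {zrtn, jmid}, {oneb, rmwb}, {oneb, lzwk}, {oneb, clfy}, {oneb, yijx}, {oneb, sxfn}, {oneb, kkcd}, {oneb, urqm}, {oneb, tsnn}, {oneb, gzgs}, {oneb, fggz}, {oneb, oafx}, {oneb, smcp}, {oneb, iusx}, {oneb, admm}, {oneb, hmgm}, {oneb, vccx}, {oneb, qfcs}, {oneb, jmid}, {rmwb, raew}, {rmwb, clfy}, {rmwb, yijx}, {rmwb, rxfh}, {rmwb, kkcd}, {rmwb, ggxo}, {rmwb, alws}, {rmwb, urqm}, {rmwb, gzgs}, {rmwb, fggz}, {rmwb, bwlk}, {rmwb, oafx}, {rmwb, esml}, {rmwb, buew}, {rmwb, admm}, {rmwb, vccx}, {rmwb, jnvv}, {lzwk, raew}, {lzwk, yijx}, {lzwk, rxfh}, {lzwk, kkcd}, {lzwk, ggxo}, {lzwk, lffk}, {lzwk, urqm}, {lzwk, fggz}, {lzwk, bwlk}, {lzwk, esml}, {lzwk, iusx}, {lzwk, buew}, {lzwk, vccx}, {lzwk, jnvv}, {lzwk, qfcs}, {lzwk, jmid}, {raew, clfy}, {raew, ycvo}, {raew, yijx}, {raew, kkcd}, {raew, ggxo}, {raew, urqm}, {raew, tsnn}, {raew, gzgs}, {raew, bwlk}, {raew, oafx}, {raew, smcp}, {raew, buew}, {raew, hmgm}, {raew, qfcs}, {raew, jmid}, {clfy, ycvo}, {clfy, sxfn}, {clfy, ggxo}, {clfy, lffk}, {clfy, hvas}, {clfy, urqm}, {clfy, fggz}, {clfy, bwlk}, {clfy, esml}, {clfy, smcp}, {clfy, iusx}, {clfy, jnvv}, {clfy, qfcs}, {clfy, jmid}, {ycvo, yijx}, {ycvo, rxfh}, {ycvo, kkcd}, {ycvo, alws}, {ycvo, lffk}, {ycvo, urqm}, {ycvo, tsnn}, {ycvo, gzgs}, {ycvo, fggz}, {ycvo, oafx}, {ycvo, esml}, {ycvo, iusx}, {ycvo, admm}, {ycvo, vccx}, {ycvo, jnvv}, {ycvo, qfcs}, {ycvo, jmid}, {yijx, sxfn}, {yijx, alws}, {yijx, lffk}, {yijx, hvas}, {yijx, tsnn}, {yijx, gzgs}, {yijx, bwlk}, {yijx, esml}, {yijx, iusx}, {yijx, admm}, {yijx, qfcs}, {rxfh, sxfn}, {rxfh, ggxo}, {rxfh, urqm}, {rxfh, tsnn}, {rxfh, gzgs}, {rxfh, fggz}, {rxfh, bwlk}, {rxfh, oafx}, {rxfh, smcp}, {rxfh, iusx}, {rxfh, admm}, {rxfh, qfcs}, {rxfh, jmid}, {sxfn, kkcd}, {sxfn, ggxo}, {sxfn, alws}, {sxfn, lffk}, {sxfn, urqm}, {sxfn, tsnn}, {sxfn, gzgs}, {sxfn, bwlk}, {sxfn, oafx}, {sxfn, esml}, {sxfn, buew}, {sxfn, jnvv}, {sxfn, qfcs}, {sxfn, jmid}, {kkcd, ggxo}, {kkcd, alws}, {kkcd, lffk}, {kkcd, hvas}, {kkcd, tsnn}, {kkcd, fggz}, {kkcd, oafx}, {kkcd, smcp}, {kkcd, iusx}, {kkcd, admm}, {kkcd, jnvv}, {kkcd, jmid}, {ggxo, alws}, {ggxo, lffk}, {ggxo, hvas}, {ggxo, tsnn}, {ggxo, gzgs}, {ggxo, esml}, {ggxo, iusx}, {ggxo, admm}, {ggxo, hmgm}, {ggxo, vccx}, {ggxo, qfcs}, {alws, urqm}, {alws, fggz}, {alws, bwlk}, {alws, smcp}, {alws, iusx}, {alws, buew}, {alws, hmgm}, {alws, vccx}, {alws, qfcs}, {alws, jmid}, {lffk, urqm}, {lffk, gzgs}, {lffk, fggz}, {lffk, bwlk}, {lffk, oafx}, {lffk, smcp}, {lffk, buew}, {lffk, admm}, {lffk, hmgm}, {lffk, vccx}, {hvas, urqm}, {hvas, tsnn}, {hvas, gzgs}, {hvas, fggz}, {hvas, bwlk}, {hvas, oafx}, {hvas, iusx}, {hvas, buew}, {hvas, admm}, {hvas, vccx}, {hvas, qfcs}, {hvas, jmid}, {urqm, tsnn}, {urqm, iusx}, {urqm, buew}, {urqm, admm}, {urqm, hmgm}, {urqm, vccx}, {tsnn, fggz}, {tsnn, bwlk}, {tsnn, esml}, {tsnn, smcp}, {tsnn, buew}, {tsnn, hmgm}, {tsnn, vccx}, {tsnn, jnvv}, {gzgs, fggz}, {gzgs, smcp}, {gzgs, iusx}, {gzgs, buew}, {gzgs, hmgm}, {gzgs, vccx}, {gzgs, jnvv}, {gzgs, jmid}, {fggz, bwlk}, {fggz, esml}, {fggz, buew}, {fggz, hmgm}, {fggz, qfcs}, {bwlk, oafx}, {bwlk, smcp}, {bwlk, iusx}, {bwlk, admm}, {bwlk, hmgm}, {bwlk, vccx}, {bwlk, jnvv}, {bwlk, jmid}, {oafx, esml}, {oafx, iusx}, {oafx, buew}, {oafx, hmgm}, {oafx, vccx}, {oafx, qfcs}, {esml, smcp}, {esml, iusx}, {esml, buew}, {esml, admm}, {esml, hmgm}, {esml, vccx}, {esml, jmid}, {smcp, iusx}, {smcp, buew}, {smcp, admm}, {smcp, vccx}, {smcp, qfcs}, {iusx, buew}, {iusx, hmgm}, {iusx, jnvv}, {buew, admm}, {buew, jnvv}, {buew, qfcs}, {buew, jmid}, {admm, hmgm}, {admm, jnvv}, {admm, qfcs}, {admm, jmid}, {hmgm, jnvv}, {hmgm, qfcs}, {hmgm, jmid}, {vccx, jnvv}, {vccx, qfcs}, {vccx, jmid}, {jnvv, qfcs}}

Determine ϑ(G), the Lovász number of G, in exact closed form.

8

N(hvas) = {tmxr, bpmf, ueat, tjlc, zrtn, clfy, yijx, kkcd, ggxo, urqm, tsnn, gzgs, fggz, bwlk, oafx, iusx, buew, admm, vccx, qfcs, jmid}, |N(hvas)| = 21.
N(qfcs) = {bpmf, zrtn, oneb, lzwk, raew, clfy, ycvo, yijx, rxfh, sxfn, ggxo, alws, hvas, fggz, oafx, smcp, buew, admm, hmgm, vccx, jnvv}, |N(qfcs)| = 21.
deg(rmwb) = 21; N(rmwb) = {bpmf, ueat, zrtn, oneb, raew, clfy, yijx, rxfh, kkcd, ggxo, alws, urqm, gzgs, fggz, bwlk, oafx, esml, buew, admm, vccx, jnvv}.
N(ggxo) = {eago, ueat, tjlc, rmwb, lzwk, raew, clfy, rxfh, sxfn, kkcd, alws, lffk, hvas, tsnn, gzgs, esml, iusx, admm, hmgm, vccx, qfcs}, |N(ggxo)| = 21.
21-regular, N=36; Kneser-type, 2-subsets of [9].
spec(A) ≈ [21.0, 1.0, -6.0] (distinct, 6 d.p.).
ϑ = −N·λ_min/(λ_max−λ_min) = −36·(-6)/(21−(-6)) = 8.
= 8.0000… (decimal).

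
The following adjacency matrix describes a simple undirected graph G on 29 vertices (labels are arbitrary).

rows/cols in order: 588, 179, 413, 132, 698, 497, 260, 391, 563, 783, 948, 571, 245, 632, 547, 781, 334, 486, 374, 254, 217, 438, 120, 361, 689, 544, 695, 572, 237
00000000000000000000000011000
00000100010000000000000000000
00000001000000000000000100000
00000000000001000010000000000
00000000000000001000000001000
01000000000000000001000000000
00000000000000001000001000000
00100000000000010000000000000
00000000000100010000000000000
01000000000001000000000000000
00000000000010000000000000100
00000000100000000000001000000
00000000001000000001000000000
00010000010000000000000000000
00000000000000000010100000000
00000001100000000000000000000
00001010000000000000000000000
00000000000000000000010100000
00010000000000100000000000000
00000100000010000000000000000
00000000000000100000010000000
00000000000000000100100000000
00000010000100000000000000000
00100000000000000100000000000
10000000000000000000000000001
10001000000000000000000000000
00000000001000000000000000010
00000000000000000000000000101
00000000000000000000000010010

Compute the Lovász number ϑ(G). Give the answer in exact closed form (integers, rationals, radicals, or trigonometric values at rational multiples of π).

29*cos(pi/29)/(cos(pi/29) + 1)

deg(572) = 2; N(572) = {695, 237}.
N(547) = {374, 217}, |N(547)| = 2.
N(486) = {438, 361}, |N(486)| = 2.
N(260) = {334, 120}, |N(260)| = 2.
Every vertex has degree 2 (N=29); a single 29-cycle (edge-transitive).
A has 15 distinct eigenvalues ≈ [2.0, 1.953, 1.815, 1.592, 1.295, 0.937, 0.535, 0.108, -0.324, -0.74, -1.122, -1.452, -1.714, -1.895, -1.988].
−29·(-2*cos(pi/29)) / ((2)−(-2*cos(pi/29))) = 29*cos(pi/29)/(cos(pi/29) + 1) = ϑ(G).
≈ 14.4574 (to 4 d.p.).
14 ≤ 29*cos(pi/29)/(cos(pi/29) + 1) ≤ 15: both strict.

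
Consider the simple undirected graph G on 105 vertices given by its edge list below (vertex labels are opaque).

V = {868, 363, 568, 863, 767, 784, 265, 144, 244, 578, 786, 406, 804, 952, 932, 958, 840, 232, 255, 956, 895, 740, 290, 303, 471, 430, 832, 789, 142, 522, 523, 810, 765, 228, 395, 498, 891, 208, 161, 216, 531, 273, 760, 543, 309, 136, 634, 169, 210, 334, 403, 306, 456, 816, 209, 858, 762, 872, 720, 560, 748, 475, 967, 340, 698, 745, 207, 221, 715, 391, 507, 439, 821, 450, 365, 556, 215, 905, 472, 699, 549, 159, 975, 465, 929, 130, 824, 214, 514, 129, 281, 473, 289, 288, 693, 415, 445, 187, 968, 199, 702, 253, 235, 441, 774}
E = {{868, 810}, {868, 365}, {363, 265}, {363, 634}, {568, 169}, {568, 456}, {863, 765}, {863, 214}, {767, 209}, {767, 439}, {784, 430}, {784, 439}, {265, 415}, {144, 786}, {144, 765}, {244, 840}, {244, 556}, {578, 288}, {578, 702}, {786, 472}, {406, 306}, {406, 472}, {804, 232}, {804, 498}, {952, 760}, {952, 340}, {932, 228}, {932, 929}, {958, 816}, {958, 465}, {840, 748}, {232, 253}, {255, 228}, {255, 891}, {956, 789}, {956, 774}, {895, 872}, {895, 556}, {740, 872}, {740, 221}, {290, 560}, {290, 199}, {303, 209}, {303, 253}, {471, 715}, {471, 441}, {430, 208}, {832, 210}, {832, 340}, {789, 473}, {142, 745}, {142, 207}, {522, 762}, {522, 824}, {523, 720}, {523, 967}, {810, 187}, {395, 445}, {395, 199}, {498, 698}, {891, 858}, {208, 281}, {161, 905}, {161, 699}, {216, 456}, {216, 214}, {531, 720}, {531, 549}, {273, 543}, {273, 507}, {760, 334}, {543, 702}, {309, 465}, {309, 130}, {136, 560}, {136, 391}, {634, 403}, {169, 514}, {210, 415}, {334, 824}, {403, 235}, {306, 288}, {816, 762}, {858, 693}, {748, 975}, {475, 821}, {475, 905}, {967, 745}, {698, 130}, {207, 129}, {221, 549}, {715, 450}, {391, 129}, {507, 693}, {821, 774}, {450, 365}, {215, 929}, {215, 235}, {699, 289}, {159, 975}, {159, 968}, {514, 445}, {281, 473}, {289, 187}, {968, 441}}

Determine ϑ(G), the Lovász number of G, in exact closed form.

N(740) = {872, 221}, |N(740)| = 2.
Vertex 863 has 2 neighbors: 765, 214.
deg(290) = 2; N(290) = {560, 199}.
Vertex 895 has 2 neighbors: 872, 556.
Regular of degree 2 on 105 vertices: this is C_{105}, the 105-cycle.
Distinct eigenvalues (to 4 d.p.): [2.0, 1.9964, 1.9857, 1.9679, 1.943, 1.9111, 1.8725, 1.8271, 1.7752, 1.7169, 1.6525, 1.5821, 1.5061, 1.4248, 1.3383, 1.247, 1.1512, 1.0514, 0.9477, 0.8407, 0.7307, 0.618, 0.5032, 0.3865, 0.2685, 0.1495, 0.0299, -0.0897, -0.2091, -0.3276, -0.445, -0.5609, -0.6747, -0.7861, -0.8946, -1.0, -1.1018, -1.1996, -1.2932, -1.3821, -1.4661, -1.5448, -1.618, -1.6854, -1.7468, -1.8019, -1.8506, -1.8927, -1.9279, -1.9563, -1.9777, -1.9919, -1.9991].
With N=105: ϑ(G) = 105·(-(-1)*2*cos(pi/105))/(2−(-2*cos(pi/105))) = 105*cos(pi/105)/(cos(pi/105) + 1).
= 52.488248718… (decimal).
52 ≤ 105*cos(pi/105)/(cos(pi/105) + 1) ≤ 53: both strict.

105*cos(pi/105)/(cos(pi/105) + 1)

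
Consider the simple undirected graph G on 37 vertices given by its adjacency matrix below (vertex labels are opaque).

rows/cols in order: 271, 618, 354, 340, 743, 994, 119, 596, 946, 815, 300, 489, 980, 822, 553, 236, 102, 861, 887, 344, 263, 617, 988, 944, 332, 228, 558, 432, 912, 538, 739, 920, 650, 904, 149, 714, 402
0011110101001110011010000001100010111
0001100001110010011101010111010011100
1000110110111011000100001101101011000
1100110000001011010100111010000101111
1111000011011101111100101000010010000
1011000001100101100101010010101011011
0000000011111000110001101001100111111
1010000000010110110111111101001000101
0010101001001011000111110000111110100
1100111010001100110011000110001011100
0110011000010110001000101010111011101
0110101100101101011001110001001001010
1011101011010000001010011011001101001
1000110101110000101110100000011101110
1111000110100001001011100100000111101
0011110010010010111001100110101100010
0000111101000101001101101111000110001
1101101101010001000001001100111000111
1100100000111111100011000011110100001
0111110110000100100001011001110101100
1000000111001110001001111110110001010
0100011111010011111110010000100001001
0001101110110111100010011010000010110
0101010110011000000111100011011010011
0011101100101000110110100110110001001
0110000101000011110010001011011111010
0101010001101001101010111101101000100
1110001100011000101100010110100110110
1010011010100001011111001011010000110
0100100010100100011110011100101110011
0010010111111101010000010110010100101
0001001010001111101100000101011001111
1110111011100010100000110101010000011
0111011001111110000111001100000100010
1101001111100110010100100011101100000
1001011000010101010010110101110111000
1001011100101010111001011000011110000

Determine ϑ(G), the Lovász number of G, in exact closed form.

sqrt(37)

deg(354) = 18; N(354) = {271, 743, 994, 596, 946, 300, 489, 980, 553, 236, 344, 332, 228, 432, 912, 739, 650, 904}.
deg(489) = 18; N(489) = {618, 354, 743, 119, 596, 300, 980, 822, 236, 861, 887, 617, 988, 944, 432, 739, 904, 714}.
N(149) = {271, 618, 340, 119, 596, 946, 815, 300, 822, 553, 861, 344, 988, 558, 432, 912, 739, 920}, |N(149)| = 18.
Vertex 432 has 18 neighbors: 271, 618, 354, 119, 596, 489, 980, 102, 887, 344, 944, 228, 558, 912, 920, 650, 149, 714.
37-vertex 18-regular graph: strongly regular (37,18,8,9).
spec(A) ≈ [18.0, 2.5414, -3.5414] (distinct, 4 d.p.).
λ_max=18, λ_min=-sqrt(37)/2 - 1/2; ϑ = −37·λ_min/(λ_max−λ_min) = sqrt(37).
Numerically 6.082762530.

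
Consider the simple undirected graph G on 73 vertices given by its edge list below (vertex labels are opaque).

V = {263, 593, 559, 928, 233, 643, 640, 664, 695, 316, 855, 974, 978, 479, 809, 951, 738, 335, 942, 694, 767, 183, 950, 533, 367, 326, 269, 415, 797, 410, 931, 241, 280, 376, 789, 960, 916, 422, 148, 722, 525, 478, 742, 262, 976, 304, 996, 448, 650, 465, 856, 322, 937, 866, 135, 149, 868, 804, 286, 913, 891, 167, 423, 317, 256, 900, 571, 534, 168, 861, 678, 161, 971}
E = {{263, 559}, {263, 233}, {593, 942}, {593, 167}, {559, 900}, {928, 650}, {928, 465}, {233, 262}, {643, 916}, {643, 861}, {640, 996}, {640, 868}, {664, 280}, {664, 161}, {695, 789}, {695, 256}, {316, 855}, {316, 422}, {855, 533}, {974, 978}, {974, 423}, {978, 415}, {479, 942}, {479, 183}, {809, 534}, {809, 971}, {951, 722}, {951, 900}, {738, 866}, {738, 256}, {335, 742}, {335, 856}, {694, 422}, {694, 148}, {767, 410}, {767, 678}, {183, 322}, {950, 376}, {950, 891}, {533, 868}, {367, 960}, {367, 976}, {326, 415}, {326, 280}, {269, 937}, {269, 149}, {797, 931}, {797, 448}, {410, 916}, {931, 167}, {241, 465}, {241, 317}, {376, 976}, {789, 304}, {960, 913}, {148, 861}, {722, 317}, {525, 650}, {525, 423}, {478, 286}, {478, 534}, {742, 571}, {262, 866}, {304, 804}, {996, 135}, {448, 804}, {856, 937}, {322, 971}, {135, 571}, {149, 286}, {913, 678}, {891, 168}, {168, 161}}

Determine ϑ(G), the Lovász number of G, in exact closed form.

73*cos(pi/73)/(cos(pi/73) + 1)

deg(263) = 2; N(263) = {559, 233}.
N(415) = {978, 326}, |N(415)| = 2.
Vertex 149 has 2 neighbors: 269, 286.
N(168) = {891, 161}, |N(168)| = 2.
73-vertex 2-regular graph: this is C_{73}, the 73-cycle.
The 37 distinct eigenvalues: [2.0, 1.9926, 1.9704, 1.9337, 1.8826, 1.8176, 1.7392, 1.6478, 1.5443, 1.4293, 1.3038, 1.1686, 1.0247, 0.8733, 0.7154, 0.5522, 0.3849, 0.2148, 0.043, -0.129, -0.3001, -0.469, -0.6344, -0.7951, -0.9499, -1.0977, -1.2373, -1.3678, -1.4882, -1.5976, -1.6951, -1.7801, -1.8518, -1.9099, -1.9539, -1.9834, -1.9981].
ϑ = −N·λ_min/(λ_max−λ_min) = −73·(-2*cos(pi/73))/(2−(-2*cos(pi/73))) = 73*cos(pi/73)/(cos(pi/73) + 1).
ϑ(G) ≈ 36.4830948.
36 ≤ 73*cos(pi/73)/(cos(pi/73) + 1) ≤ 37: both strict.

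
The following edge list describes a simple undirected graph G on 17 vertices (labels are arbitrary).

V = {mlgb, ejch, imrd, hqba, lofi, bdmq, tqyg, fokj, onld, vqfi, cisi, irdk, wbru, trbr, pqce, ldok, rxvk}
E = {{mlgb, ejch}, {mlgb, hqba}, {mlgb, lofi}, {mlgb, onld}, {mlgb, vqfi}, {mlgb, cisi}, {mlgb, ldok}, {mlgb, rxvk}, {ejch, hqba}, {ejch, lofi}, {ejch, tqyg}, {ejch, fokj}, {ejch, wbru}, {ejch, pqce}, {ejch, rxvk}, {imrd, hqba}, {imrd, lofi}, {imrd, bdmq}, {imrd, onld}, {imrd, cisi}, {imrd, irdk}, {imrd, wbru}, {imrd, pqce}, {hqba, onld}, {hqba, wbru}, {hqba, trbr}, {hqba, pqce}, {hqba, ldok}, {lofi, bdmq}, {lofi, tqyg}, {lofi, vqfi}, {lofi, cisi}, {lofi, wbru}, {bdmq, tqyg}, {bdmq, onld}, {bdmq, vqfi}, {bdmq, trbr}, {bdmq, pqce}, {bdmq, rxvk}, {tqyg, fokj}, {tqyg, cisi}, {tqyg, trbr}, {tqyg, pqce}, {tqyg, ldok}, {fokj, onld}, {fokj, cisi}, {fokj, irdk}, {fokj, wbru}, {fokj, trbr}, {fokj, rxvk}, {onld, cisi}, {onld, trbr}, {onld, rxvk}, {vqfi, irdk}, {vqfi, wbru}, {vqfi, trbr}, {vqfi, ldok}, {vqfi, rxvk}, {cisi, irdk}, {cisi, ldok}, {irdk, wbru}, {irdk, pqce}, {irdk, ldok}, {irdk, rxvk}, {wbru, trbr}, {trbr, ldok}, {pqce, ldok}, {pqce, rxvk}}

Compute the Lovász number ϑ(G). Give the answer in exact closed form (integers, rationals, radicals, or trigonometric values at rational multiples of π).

sqrt(17)

deg(hqba) = 8; N(hqba) = {mlgb, ejch, imrd, onld, wbru, trbr, pqce, ldok}.
Vertex lofi has 8 neighbors: mlgb, ejch, imrd, bdmq, tqyg, vqfi, cisi, wbru.
Vertex pqce has 8 neighbors: ejch, imrd, hqba, bdmq, tqyg, irdk, ldok, rxvk.
deg(cisi) = 8; N(cisi) = {mlgb, imrd, lofi, tqyg, fokj, onld, irdk, ldok}.
Regular of degree 8 on 17 vertices: Paley(17): SR with (k,λ,μ)=(8,3,4).
A has 3 distinct eigenvalues ≈ [8.0, 1.562, -2.562].
−17·(-sqrt(17)/2 - 1/2) / ((8)−(-sqrt(17)/2 - 1/2)) = sqrt(17) = ϑ(G).
Numerically 4.1231056.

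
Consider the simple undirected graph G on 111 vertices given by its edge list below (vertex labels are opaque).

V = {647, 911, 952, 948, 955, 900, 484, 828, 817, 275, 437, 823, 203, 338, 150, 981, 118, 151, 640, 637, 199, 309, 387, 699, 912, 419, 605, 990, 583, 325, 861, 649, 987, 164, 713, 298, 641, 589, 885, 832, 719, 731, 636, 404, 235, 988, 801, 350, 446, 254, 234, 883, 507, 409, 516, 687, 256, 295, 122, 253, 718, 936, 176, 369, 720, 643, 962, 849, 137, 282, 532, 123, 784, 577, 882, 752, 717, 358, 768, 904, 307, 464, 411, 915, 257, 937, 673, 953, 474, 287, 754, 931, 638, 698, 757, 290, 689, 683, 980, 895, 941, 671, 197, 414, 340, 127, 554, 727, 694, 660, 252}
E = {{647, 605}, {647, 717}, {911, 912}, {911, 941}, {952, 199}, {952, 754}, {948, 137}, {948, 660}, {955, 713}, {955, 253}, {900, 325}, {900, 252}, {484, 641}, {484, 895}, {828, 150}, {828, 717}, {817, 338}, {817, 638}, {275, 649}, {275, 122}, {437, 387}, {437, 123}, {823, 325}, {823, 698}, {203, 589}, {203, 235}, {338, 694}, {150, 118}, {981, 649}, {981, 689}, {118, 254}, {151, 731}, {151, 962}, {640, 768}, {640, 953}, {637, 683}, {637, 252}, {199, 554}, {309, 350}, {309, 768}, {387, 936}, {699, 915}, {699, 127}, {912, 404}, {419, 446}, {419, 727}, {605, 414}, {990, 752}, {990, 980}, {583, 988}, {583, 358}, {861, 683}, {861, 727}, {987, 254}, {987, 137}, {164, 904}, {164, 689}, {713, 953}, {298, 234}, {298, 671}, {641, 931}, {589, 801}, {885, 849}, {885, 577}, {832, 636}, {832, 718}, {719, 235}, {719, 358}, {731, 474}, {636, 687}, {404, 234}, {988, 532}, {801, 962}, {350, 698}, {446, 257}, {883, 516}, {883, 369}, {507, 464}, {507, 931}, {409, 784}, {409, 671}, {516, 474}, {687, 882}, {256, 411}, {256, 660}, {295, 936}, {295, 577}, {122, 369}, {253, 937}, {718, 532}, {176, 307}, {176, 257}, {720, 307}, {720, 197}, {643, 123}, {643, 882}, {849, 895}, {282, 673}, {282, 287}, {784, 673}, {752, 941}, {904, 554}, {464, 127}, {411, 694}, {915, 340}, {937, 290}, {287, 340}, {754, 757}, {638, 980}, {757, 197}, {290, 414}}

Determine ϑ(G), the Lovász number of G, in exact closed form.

N(649) = {275, 981}, |N(649)| = 2.
N(369) = {883, 122}, |N(369)| = 2.
deg(637) = 2; N(637) = {683, 252}.
deg(683) = 2; N(683) = {637, 861}.
deg(v) = 2 for all v (|V|=111); this is C_{111}, the 111-cycle.
The 56 distinct eigenvalues: [2.0, 1.997, 1.987, 1.971, 1.949, 1.92, 1.886, 1.845, 1.798, 1.746, 1.688, 1.625, 1.556, 1.482, 1.404, 1.321, 1.234, 1.143, 1.049, 0.951, 0.85, 0.746, 0.64, 0.531, 0.421, 0.31, 0.198, 0.085, -0.028, -0.141, -0.254, -0.366, -0.477, -0.586, -0.693, -0.798, -0.9, -1.0, -1.096, -1.189, -1.278, -1.363, -1.444, -1.52, -1.591, -1.657, -1.718, -1.773, -1.822, -1.866, -1.904, -1.935, -1.961, -1.98, -1.993, -1.999].
ϑ = −N·λ_min/(λ_max−λ_min) = −111·(-2*cos(pi/111))/(2−(-2*cos(pi/111))) = 111*cos(pi/111)/(cos(pi/111) + 1).
ϑ(G) ≈ 55.488884097.
α=55, χ(Ḡ)=56; ϑ=111*cos(pi/111)/(cos(pi/111) + 1) lies between (both strict).

111*cos(pi/111)/(cos(pi/111) + 1)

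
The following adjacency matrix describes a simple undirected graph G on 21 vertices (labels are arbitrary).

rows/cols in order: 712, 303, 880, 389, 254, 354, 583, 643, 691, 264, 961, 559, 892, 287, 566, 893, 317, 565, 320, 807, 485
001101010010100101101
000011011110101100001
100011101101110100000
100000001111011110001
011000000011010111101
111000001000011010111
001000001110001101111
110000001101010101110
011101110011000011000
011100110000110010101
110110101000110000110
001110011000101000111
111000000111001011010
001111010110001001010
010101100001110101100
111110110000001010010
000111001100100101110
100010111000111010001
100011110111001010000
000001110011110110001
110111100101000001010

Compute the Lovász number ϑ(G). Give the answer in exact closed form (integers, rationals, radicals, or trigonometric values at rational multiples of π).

N(354) = {712, 303, 880, 691, 287, 566, 317, 320, 807, 485}, |N(354)| = 10.
Vertex 317 has 10 neighbors: 389, 254, 354, 691, 264, 892, 893, 565, 320, 807.
Vertex 303 has 10 neighbors: 254, 354, 643, 691, 264, 961, 892, 566, 893, 485.
deg(643) = 10; N(643) = {712, 303, 691, 264, 559, 287, 893, 565, 320, 807}.
21-vertex 10-regular graph: Kneser K(7,2) on C(7,2)=21 vertices.
spec(A) ≈ [10.0, 1.0, -4.0] (distinct, 5 d.p.).
−21·(-4) / ((10)−(-4)) = 6 = ϑ(G).
≈ 6.000000 (to 6 d.p.).

6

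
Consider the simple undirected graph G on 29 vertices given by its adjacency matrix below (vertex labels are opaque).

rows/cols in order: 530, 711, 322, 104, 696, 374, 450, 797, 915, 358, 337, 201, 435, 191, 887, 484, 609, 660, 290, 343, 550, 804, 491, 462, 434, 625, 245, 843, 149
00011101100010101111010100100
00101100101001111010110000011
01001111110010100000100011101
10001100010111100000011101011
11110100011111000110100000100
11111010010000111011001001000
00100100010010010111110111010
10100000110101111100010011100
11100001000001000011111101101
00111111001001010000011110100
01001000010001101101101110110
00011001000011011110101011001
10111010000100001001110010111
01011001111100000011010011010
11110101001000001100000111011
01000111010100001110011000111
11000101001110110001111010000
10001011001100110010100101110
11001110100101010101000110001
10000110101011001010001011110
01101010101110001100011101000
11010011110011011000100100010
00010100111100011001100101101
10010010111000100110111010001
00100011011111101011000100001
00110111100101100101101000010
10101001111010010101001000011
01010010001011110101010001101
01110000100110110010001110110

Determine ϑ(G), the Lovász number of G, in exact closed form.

deg(343) = 14; N(343) = {530, 374, 450, 915, 337, 435, 191, 609, 290, 491, 434, 625, 245, 843}.
deg(462) = 14; N(462) = {530, 104, 450, 915, 358, 337, 887, 660, 290, 550, 804, 491, 434, 149}.
N(374) = {530, 711, 322, 104, 696, 450, 358, 887, 484, 609, 290, 343, 491, 625}, |N(374)| = 14.
Vertex 797 has 14 neighbors: 530, 322, 915, 358, 201, 191, 887, 484, 609, 660, 804, 434, 625, 245.
deg(v) = 14 for all v (|V|=29); strongly regular (29,14,6,7).
A has 3 distinct eigenvalues ≈ [14.0, 2.1926, -3.1926].
−29·(-sqrt(29)/2 - 1/2) / ((14)−(-sqrt(29)/2 - 1/2)) = sqrt(29) = ϑ(G).
≈ 5.385164807 (to 9 d.p.).

sqrt(29)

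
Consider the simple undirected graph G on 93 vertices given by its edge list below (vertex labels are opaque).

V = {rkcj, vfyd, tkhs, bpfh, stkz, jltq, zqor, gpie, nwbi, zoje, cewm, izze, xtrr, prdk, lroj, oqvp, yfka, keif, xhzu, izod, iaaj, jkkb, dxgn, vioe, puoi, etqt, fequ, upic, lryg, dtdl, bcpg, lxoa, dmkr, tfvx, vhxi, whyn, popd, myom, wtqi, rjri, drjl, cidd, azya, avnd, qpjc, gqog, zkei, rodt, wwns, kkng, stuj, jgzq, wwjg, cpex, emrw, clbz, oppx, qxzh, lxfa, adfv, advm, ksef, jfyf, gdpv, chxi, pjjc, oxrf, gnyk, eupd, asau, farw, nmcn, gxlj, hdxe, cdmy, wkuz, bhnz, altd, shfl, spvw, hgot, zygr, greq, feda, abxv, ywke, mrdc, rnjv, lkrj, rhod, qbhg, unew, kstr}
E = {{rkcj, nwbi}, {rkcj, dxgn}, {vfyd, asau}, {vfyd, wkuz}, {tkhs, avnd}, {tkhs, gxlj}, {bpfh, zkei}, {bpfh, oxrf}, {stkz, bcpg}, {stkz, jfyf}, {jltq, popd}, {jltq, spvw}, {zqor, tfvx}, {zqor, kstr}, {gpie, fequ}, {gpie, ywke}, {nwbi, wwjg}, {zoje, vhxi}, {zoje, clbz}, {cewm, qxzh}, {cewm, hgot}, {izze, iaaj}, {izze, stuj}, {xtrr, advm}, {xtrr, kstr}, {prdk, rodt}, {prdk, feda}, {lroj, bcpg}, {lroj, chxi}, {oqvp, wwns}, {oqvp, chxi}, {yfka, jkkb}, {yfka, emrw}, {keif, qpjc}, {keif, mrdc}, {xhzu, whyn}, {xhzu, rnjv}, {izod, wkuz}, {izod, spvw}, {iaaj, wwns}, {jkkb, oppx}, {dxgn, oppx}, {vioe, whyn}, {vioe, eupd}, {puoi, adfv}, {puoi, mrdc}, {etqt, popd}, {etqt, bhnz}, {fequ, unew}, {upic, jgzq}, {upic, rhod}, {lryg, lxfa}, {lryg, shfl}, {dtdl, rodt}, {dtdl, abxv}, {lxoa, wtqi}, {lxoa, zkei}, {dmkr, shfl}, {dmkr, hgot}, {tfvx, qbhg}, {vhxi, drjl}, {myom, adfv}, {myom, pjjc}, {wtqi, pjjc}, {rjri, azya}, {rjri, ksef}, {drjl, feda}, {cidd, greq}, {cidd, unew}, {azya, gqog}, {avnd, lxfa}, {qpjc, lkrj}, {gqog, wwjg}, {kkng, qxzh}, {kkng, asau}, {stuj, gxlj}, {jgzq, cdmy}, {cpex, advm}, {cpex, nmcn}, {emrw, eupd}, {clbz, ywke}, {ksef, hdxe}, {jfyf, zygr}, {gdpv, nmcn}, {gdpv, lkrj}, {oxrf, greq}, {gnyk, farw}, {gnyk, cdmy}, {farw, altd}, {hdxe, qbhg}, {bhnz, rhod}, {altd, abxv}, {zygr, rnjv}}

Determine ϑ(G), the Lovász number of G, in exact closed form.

Vertex jfyf has 2 neighbors: stkz, zygr.
deg(jgzq) = 2; N(jgzq) = {upic, cdmy}.
deg(chxi) = 2; N(chxi) = {lroj, oqvp}.
deg(kstr) = 2; N(kstr) = {zqor, xtrr}.
2-regular, N=93; a single 93-cycle (edge-transitive).
The 47 distinct eigenvalues: [2.0, 1.995437, 1.98177, 1.95906, 1.927411, 1.886968, 1.837916, 1.780477, 1.714914, 1.641527, 1.56065, 1.472651, 1.377934, 1.276929, 1.170098, 1.057928, 0.940931, 0.819641, 0.694611, 0.566411, 0.435627, 0.302856, 0.168702, 0.033779, -0.101298, -0.235913, -0.369452, -0.501305, -0.630871, -0.757558, -0.880788, -1.0, -1.114649, -1.224212, -1.328189, -1.426106, -1.517516, -1.602002, -1.679179, -1.748693, -1.810229, -1.863505, -1.908279, -1.944345, -1.97154, -1.989739, -1.998859].
ϑ = −N·λ_min/(λ_max−λ_min) = −93·(-2*cos(pi/93))/(2−(-2*cos(pi/93))) = 93*cos(pi/93)/(cos(pi/93) + 1).
ϑ(G) ≈ 46.486731879.
46 ≤ 93*cos(pi/93)/(cos(pi/93) + 1) ≤ 47: both strict.

93*cos(pi/93)/(cos(pi/93) + 1)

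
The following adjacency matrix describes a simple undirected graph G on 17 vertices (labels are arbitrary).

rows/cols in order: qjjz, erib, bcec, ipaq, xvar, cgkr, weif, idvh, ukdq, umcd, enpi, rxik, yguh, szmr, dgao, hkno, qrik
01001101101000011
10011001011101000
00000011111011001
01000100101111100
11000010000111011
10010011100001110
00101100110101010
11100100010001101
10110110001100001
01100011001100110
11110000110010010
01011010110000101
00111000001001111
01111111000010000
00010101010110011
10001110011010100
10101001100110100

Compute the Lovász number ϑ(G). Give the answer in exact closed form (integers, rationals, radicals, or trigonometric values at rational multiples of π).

N(bcec) = {weif, idvh, ukdq, umcd, enpi, yguh, szmr, qrik}, |N(bcec)| = 8.
N(xvar) = {qjjz, erib, weif, rxik, yguh, szmr, hkno, qrik}, |N(xvar)| = 8.
N(idvh) = {qjjz, erib, bcec, cgkr, umcd, szmr, dgao, qrik}, |N(idvh)| = 8.
deg(rxik) = 8; N(rxik) = {erib, ipaq, xvar, weif, ukdq, umcd, dgao, qrik}.
G on 17 vertices is 8-regular; Paley(17): SR with (k,λ,μ)=(8,3,4).
A has 3 distinct eigenvalues ≈ [8.0, 1.561553, -2.561553].
Lovász (edge-transitive): ϑ = −17·(-sqrt(17)/2 - 1/2)/((8)−(-sqrt(17)/2 - 1/2)) = sqrt(17).
= 4.123106… (decimal).

sqrt(17)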